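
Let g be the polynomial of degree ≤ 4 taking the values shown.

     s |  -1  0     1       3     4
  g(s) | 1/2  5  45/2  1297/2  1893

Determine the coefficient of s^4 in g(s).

Write g(s) = as^4 + bs^3 + cs^2 + ds + e. Substituting each data point gives a linear system:
  a - b + c - d + e = 1/2
  e = 5
  a + b + c + d + e = 45/2
  81a + 27b + 9c + 3d + e = 1297/2
  256a + 64b + 16c + 4d + e = 1893
Solving the system yields a = 6, b = 5, c = 1/2, d = 6, e = 5.
So g(s) = 6s^4 + 5s^3 + (1/2)s^2 + 6s + 5.
The leading coefficient is 6.

6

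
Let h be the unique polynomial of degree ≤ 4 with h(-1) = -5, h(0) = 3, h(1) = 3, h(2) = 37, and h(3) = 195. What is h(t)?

h(t) = 2t^4 + 3t^3 - 6t^2 + t + 3

Write h(t) = at^4 + bt^3 + ct^2 + dt + e. Substituting each data point gives a linear system:
  a - b + c - d + e = -5
  e = 3
  a + b + c + d + e = 3
  16a + 8b + 4c + 2d + e = 37
  81a + 27b + 9c + 3d + e = 195
Solving the system yields a = 2, b = 3, c = -6, d = 1, e = 3.
So h(t) = 2t^4 + 3t^3 - 6t^2 + t + 3.
Check: h(-1) = -5. ✓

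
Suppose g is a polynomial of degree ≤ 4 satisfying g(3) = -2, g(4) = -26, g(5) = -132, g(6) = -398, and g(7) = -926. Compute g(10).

Write g(x) = ax^4 + bx^3 + cx^2 + dx + e. Substituting each data point gives a linear system:
  81a + 27b + 9c + 3d + e = -2
  256a + 64b + 16c + 4d + e = -26
  625a + 125b + 25c + 5d + e = -132
  1296a + 216b + 36c + 6d + e = -398
  2401a + 343b + 49c + 7d + e = -926
Solving the system yields a = -1, b = 5, c = -4, d = -6, e = -2.
So g(x) = -x^4 + 5x^3 - 4x^2 - 6x - 2.
Then g(10) = -5462.

-5462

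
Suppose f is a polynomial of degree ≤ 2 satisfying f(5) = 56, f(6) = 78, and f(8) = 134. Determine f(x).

Write f(x) = ax^2 + bx + c. Substituting each data point gives a linear system:
  25a + 5b + c = 56
  36a + 6b + c = 78
  64a + 8b + c = 134
Solving the system yields a = 2, b = 0, c = 6.
So f(x) = 2x² + 6.
Check: f(8) = 134. ✓

f(x) = 2x^2 + 6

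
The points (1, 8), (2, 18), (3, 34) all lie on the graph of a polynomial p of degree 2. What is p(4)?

56

Forward differences of the values at s = 1, 2, 3:
  p  : 8  18  34
  Δ  : 10  16
  Δ^2: 6
The second differences are constant, confirming degree 2.
Interpolating (Newton forward form) and evaluating at s = 4 gives p(4) = 56.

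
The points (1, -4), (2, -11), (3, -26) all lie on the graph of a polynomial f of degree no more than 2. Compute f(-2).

-31

Using the Lagrange interpolation formula with nodes 1, 2, 3:
  L_0(s) = (s - 2)(s - 3) / 2
  L_1(s) = (s - 1)(s - 3) / -1
  L_2(s) = (s - 1)(s - 2) / 2
Then f(s) = -4·L_0(s) - 11·L_1(s) - 26·L_2(s).
Expanding and collecting terms gives f(s) = -4s^2 + 5s - 5.
Evaluating at s = -2: f(-2) = -31.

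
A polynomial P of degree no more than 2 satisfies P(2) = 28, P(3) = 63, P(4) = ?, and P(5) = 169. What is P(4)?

On equispaced nodes a degree-2 polynomial has vanishing third forward difference, so
  - P(2) + 3·P(3) - 3·P(4) + P(5) = 0.
Substituting the known values and solving for P(4):
  -3·P(4) = -330
  P(4) = 110.

110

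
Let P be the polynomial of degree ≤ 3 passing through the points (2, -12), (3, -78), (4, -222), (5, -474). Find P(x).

P(x) = -5x^3 + 6x^2 - x + 6

Write P(x) = ax^3 + bx^2 + cx + d. Substituting each data point gives a linear system:
  8a + 4b + 2c + d = -12
  27a + 9b + 3c + d = -78
  64a + 16b + 4c + d = -222
  125a + 25b + 5c + d = -474
Solving the system yields a = -5, b = 6, c = -1, d = 6.
So P(x) = -5x^3 + 6x^2 - x + 6.
Check: P(5) = -474. ✓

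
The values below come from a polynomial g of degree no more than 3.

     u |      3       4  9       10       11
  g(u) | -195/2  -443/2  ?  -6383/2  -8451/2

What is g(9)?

The 4 known points determine the degree-3 polynomial uniquely.
Write g(u) = au^3 + bu^2 + cu + d. Substituting each data point gives a linear system:
  27a + 9b + 3c + d = -195/2
  64a + 16b + 4c + d = -443/2
  1000a + 100b + 10c + d = -6383/2
  1331a + 121b + 11c + d = -8451/2
Solving the system yields a = -3, b = -2, c = 1, d = -3/2.
So g(u) = -3u^3 - 2u^2 + u - 3/2.
Then g(9) = -4683/2.

-4683/2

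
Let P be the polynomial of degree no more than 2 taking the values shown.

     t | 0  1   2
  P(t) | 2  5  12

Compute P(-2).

Forward differences of the values at t = 0, 1, 2:
  P  : 2  5  12
  Δ  : 3  7
  Δ^2: 4
The second differences are constant, confirming degree 2.
Interpolating (Newton forward form) and evaluating at t = -2 gives P(-2) = 8.

8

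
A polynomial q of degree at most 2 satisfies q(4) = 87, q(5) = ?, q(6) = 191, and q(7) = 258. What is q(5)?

On equispaced nodes a degree-2 polynomial has vanishing third forward difference, so
  - q(4) + 3·q(5) - 3·q(6) + q(7) = 0.
Substituting the known values and solving for q(5):
  3·q(5) = 402
  q(5) = 134.

134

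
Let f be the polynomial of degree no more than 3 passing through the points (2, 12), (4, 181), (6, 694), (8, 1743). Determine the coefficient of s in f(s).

5/2

Write f(s) = as^3 + bs^2 + cs + d. Substituting each data point gives a linear system:
  8a + 4b + 2c + d = 12
  64a + 16b + 4c + d = 181
  216a + 36b + 6c + d = 694
  512a + 64b + 8c + d = 1743
Solving the system yields a = 4, b = -5, c = 5/2, d = -5.
So f(s) = 4s^3 - 5s^2 + (5/2)s - 5.
The coefficient of s is 5/2.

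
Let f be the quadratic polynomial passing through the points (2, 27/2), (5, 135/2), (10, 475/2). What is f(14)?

Write f(n) = an^2 + bn + c. Substituting each data point gives a linear system:
  4a + 2b + c = 27/2
  25a + 5b + c = 135/2
  100a + 10b + c = 475/2
Solving the system yields a = 2, b = 4, c = -5/2.
So f(n) = 2n^2 + 4n - 5/2.
Then f(14) = 891/2.

891/2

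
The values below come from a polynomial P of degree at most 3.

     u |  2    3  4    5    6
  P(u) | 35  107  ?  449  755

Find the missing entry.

On equispaced nodes a degree-3 polynomial has vanishing fourth forward difference, so
  P(2) - 4·P(3) + 6·P(4) - 4·P(5) + P(6) = 0.
Substituting the known values and solving for P(4):
  6·P(4) = 1434
  P(4) = 239.

239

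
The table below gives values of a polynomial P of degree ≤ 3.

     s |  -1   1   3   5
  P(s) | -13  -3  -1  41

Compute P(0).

-4

Write P(s) = as^3 + bs^2 + cs + d. Substituting each data point gives a linear system:
  -a + b - c + d = -13
  a + b + c + d = -3
  27a + 9b + 3c + d = -1
  125a + 25b + 5c + d = 41
Solving the system yields a = 1, b = -4, c = 4, d = -4.
So P(s) = s^3 - 4s^2 + 4s - 4.
Then P(0) = -4.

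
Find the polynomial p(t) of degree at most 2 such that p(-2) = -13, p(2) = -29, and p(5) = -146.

p(t) = -5t^2 - 4t - 1

Write p(t) = at^2 + bt + c. Substituting each data point gives a linear system:
  4a - 2b + c = -13
  4a + 2b + c = -29
  25a + 5b + c = -146
Solving the system yields a = -5, b = -4, c = -1.
So p(t) = -5t² - 4t - 1.
Check: p(2) = -29. ✓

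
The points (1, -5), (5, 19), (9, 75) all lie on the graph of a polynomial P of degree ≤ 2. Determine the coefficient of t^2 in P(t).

1

Write P(t) = at^2 + bt + c. Substituting each data point gives a linear system:
  a + b + c = -5
  25a + 5b + c = 19
  81a + 9b + c = 75
Solving the system yields a = 1, b = 0, c = -6.
So P(t) = t^2 - 6.
The leading coefficient is 1.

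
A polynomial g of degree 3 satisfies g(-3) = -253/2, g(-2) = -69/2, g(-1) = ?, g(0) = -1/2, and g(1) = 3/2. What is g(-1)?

-5/2

The 4 known points determine the degree-3 polynomial uniquely.
Write g(x) = ax^3 + bx^2 + cx + d. Substituting each data point gives a linear system:
  -27a + 9b - 3c + d = -253/2
  -8a + 4b - 2c + d = -69/2
  d = -1/2
  a + b + c + d = 3/2
Solving the system yields a = 5, b = 0, c = -3, d = -1/2.
So g(x) = 5x^3 - 3x - 1/2.
Then g(-1) = -5/2.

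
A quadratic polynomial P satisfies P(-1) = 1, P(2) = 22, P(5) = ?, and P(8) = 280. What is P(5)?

On equispaced nodes a degree-2 polynomial has vanishing third forward difference, so
  - P(-1) + 3·P(2) - 3·P(5) + P(8) = 0.
Substituting the known values and solving for P(5):
  -3·P(5) = -345
  P(5) = 115.

115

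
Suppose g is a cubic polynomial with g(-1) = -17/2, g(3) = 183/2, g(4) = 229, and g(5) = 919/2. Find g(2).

23

Using the Lagrange interpolation formula with nodes -1, 3, 4, 5:
  L_0(u) = (u - 3)(u - 4)(u - 5) / -120
  L_1(u) = (u + 1)(u - 4)(u - 5) / 8
  L_2(u) = (u + 1)(u - 3)(u - 5) / -5
  L_3(u) = (u + 1)(u - 3)(u - 4) / 12
Then g(u) = -17/2·L_0(u) + 183/2·L_1(u) + 229·L_2(u) + 919/2·L_3(u).
Expanding and collecting terms gives g(u) = 4u³ - (3/2)u² - 3.
Evaluating at u = 2: g(2) = 23.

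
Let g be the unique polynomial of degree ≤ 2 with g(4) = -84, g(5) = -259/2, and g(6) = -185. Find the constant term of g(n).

Write g(n) = an^2 + bn + c. Substituting each data point gives a linear system:
  16a + 4b + c = -84
  25a + 5b + c = -259/2
  36a + 6b + c = -185
Solving the system yields a = -5, b = -1/2, c = -2.
So g(n) = -5n^2 - (1/2)n - 2.
The constant term is -2.

-2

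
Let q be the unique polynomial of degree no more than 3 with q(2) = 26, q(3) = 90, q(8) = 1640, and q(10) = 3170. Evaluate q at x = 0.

Using the Lagrange interpolation formula with nodes 2, 3, 8, 10:
  L_0(x) = (x - 3)(x - 8)(x - 10) / -48
  L_1(x) = (x - 2)(x - 8)(x - 10) / 35
  L_2(x) = (x - 2)(x - 3)(x - 10) / -60
  L_3(x) = (x - 2)(x - 3)(x - 8) / 112
Then q(x) = 26·L_0(x) + 90·L_1(x) + 1640·L_2(x) + 3170·L_3(x).
Expanding and collecting terms gives q(x) = 3x³ + 2x² - 3x.
Evaluating at x = 0: q(0) = 0.

0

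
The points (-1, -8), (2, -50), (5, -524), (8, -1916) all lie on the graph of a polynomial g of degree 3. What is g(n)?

g(n) = -3n^3 - 6n^2 + n - 4

Using the Lagrange interpolation formula with nodes -1, 2, 5, 8:
  L_0(n) = (n - 2)(n - 5)(n - 8) / -162
  L_1(n) = (n + 1)(n - 5)(n - 8) / 54
  L_2(n) = (n + 1)(n - 2)(n - 8) / -54
  L_3(n) = (n + 1)(n - 2)(n - 5) / 162
Then g(n) = -8·L_0(n) - 50·L_1(n) - 524·L_2(n) - 1916·L_3(n).
Expanding and collecting terms gives g(n) = -3n^3 - 6n^2 + n - 4.
Check: g(5) = -524. ✓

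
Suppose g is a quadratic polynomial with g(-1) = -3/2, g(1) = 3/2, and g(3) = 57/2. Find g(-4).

Using the Lagrange interpolation formula with nodes -1, 1, 3:
  L_0(x) = (x - 1)(x - 3) / 8
  L_1(x) = (x + 1)(x - 3) / -4
  L_2(x) = (x + 1)(x - 1) / 8
Then g(x) = -3/2·L_0(x) + 3/2·L_1(x) + 57/2·L_2(x).
Expanding and collecting terms gives g(x) = 3x^2 + (3/2)x - 3.
Evaluating at x = -4: g(-4) = 39.

39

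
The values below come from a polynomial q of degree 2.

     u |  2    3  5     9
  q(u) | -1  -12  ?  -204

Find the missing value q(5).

The 3 known points determine the degree-2 polynomial uniquely.
Write q(u) = au^2 + bu + c. Substituting each data point gives a linear system:
  4a + 2b + c = -1
  9a + 3b + c = -12
  81a + 9b + c = -204
Solving the system yields a = -3, b = 4, c = 3.
So q(u) = -3u^2 + 4u + 3.
Then q(5) = -52.

-52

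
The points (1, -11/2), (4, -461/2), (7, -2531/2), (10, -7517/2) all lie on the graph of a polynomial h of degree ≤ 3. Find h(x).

h(x) = -4x^3 + 3x^2 - 6x + 3/2

Write h(x) = ax^3 + bx^2 + cx + d. Substituting each data point gives a linear system:
  a + b + c + d = -11/2
  64a + 16b + 4c + d = -461/2
  343a + 49b + 7c + d = -2531/2
  1000a + 100b + 10c + d = -7517/2
Solving the system yields a = -4, b = 3, c = -6, d = 3/2.
So h(x) = -4x^3 + 3x^2 - 6x + 3/2.
Check: h(1) = -11/2. ✓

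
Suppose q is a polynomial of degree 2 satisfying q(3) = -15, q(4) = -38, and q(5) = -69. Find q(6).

Write q(s) = as^2 + bs + c. Substituting each data point gives a linear system:
  9a + 3b + c = -15
  16a + 4b + c = -38
  25a + 5b + c = -69
Solving the system yields a = -4, b = 5, c = 6.
So q(s) = -4s^2 + 5s + 6.
Then q(6) = -108.

-108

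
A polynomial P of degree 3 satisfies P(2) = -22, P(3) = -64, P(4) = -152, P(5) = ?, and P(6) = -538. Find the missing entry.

On equispaced nodes a degree-3 polynomial has vanishing fourth forward difference, so
  P(2) - 4·P(3) + 6·P(4) - 4·P(5) + P(6) = 0.
Substituting the known values and solving for P(5):
  -4·P(5) = 1216
  P(5) = -304.

-304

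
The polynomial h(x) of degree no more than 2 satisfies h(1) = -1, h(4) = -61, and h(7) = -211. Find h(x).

Using the Lagrange interpolation formula with nodes 1, 4, 7:
  L_0(x) = (x - 4)(x - 7) / 18
  L_1(x) = (x - 1)(x - 7) / -9
  L_2(x) = (x - 1)(x - 4) / 18
Then h(x) = -1·L_0(x) - 61·L_1(x) - 211·L_2(x).
Expanding and collecting terms gives h(x) = -5x^2 + 5x - 1.
Check: h(7) = -211. ✓

h(x) = -5x^2 + 5x - 1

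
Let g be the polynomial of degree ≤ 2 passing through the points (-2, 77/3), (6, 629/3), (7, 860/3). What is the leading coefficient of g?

Write g(x) = ax^2 + bx + c. Substituting each data point gives a linear system:
  4a - 2b + c = 77/3
  36a + 6b + c = 629/3
  49a + 7b + c = 860/3
Solving the system yields a = 6, b = -1, c = -1/3.
So g(x) = 6x^2 - x - 1/3.
The leading coefficient is 6.

6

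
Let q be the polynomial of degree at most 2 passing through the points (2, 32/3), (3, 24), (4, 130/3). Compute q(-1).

20/3

Write q(x) = ax^2 + bx + c. Substituting each data point gives a linear system:
  4a + 2b + c = 32/3
  9a + 3b + c = 24
  16a + 4b + c = 130/3
Solving the system yields a = 3, b = -5/3, c = 2.
So q(x) = 3x^2 - (5/3)x + 2.
Then q(-1) = 20/3.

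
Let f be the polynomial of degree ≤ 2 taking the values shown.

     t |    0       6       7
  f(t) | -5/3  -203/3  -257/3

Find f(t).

Write f(t) = at^2 + bt + c. Substituting each data point gives a linear system:
  c = -5/3
  36a + 6b + c = -203/3
  49a + 7b + c = -257/3
Solving the system yields a = -1, b = -5, c = -5/3.
So f(t) = -t^2 - 5t - 5/3.
Check: f(0) = -5/3. ✓

f(t) = -t^2 - 5t - 5/3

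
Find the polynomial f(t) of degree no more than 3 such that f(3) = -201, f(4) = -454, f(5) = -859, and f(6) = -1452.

Write f(t) = at^3 + bt^2 + ct + d. Substituting each data point gives a linear system:
  27a + 9b + 3c + d = -201
  64a + 16b + 4c + d = -454
  125a + 25b + 5c + d = -859
  216a + 36b + 6c + d = -1452
Solving the system yields a = -6, b = -4, c = -3, d = 6.
So f(t) = -6t³ - 4t² - 3t + 6.
Check: f(5) = -859. ✓

f(t) = -6t^3 - 4t^2 - 3t + 6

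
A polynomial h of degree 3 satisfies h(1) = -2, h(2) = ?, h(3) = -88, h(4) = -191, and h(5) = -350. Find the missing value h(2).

The 4 known points determine the degree-3 polynomial uniquely.
Write h(t) = at^3 + bt^2 + ct + d. Substituting each data point gives a linear system:
  a + b + c + d = -2
  27a + 9b + 3c + d = -88
  64a + 16b + 4c + d = -191
  125a + 25b + 5c + d = -350
Solving the system yields a = -2, b = -4, c = -1, d = 5.
So h(t) = -2t^3 - 4t^2 - t + 5.
Then h(2) = -29.

-29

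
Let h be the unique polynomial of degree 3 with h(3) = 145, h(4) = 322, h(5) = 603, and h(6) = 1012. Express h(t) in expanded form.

Write h(t) = at^3 + bt^2 + ct + d. Substituting each data point gives a linear system:
  27a + 9b + 3c + d = 145
  64a + 16b + 4c + d = 322
  125a + 25b + 5c + d = 603
  216a + 36b + 6c + d = 1012
Solving the system yields a = 4, b = 4, c = 1, d = -2.
So h(t) = 4t^3 + 4t^2 + t - 2.
Check: h(6) = 1012. ✓

h(t) = 4t^3 + 4t^2 + t - 2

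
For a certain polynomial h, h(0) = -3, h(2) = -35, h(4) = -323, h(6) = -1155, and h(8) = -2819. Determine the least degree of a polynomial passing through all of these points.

3

Forward differences of the values at x = 0, 2, 4, 6, 8:
  h  : -3  -35  -323  -1155  -2819
  Δ  : -32  -288  -832  -1664
  Δ^2: -256  -544  -832
  Δ^3: -288  -288
  Δ^4: 0
The third differences are constant (-288) and nonzero, while all higher differences vanish, so the minimal degree is 3.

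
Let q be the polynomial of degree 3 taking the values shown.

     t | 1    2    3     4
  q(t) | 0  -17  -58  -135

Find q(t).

Using the Lagrange interpolation formula with nodes 1, 2, 3, 4:
  L_0(t) = (t - 2)(t - 3)(t - 4) / -6
  L_1(t) = (t - 1)(t - 3)(t - 4) / 2
  L_2(t) = (t - 1)(t - 2)(t - 4) / -2
  L_3(t) = (t - 1)(t - 2)(t - 3) / 6
Then q(t) = 0·L_0(t) - 17·L_1(t) - 58·L_2(t) - 135·L_3(t).
Expanding and collecting terms gives q(t) = -2t^3 - 3t + 5.
Check: q(3) = -58. ✓

q(t) = -2t^3 - 3t + 5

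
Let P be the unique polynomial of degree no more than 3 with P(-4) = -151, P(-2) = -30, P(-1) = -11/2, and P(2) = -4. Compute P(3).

Write P(n) = an^3 + bn^2 + cn + d. Substituting each data point gives a linear system:
  -64a + 16b - 4c + d = -151
  -8a + 4b - 2c + d = -30
  -a + b - c + d = -11/2
  8a + 4b + 2c + d = -4
Solving the system yields a = 1, b = -5, c = 5/2, d = 3.
So P(n) = n^3 - 5n^2 + (5/2)n + 3.
Then P(3) = -15/2.

-15/2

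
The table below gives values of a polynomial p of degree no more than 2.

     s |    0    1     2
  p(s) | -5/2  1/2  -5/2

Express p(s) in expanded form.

p(s) = -3s^2 + 6s - 5/2

Write p(s) = as^2 + bs + c. Substituting each data point gives a linear system:
  c = -5/2
  a + b + c = 1/2
  4a + 2b + c = -5/2
Solving the system yields a = -3, b = 6, c = -5/2.
So p(s) = -3s² + 6s - 5/2.
Check: p(2) = -5/2. ✓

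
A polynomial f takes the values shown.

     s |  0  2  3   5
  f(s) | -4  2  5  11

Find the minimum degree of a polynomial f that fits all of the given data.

Divided differences on the nodes 0, 2, 3, 5:
  order 0: -4  2  5  11
  order 1: 3  3  3
  order 2: 0  0
  order 3: 0
The order-1 divided differences are all 3 (nonzero) and every higher order vanishes, so the data lies on a polynomial of degree exactly 1.

1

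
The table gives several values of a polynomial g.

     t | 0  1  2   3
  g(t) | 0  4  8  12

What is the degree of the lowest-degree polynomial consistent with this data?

1

Forward differences of the values at t = 0, 1, 2, 3:
  g  : 0  4  8  12
  Δ  : 4  4  4
  Δ^2: 0  0
  Δ^3: 0
The first differences are constant (4) and nonzero, while all higher differences vanish, so the minimal degree is 1.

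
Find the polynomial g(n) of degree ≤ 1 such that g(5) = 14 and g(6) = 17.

g(n) = 3n - 1

Write g(n) = an + b. Substituting each data point gives a linear system:
  5a + b = 14
  6a + b = 17
Solving the system yields a = 3, b = -1.
So g(n) = 3n - 1.
Check: g(6) = 17. ✓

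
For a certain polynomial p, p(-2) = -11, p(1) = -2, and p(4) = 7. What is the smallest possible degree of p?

Forward differences of the values at n = -2, 1, 4:
  p  : -11  -2  7
  Δ  : 9  9
  Δ^2: 0
The first differences are constant (9) and nonzero, while all higher differences vanish, so the minimal degree is 1.

1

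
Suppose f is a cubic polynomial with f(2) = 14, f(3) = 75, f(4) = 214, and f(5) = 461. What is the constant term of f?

6

Write f(s) = as^3 + bs^2 + cs + d. Substituting each data point gives a linear system:
  8a + 4b + 2c + d = 14
  27a + 9b + 3c + d = 75
  64a + 16b + 4c + d = 214
  125a + 25b + 5c + d = 461
Solving the system yields a = 5, b = -6, c = -4, d = 6.
So f(s) = 5s^3 - 6s^2 - 4s + 6.
The constant term is 6.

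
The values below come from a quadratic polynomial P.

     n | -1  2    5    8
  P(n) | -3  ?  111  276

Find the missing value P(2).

On equispaced nodes a degree-2 polynomial has vanishing third forward difference, so
  - P(-1) + 3·P(2) - 3·P(5) + P(8) = 0.
Substituting the known values and solving for P(2):
  3·P(2) = 54
  P(2) = 18.

18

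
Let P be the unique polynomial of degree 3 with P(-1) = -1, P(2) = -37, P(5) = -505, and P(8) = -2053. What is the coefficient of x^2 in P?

Write P(x) = ax^3 + bx^2 + cx + d. Substituting each data point gives a linear system:
  -a + b - c + d = -1
  8a + 4b + 2c + d = -37
  125a + 25b + 5c + d = -505
  512a + 64b + 8c + d = -2053
Solving the system yields a = -4, b = 0, c = 0, d = -5.
So P(x) = -4x³ - 5.
The coefficient of x^2 is 0.

0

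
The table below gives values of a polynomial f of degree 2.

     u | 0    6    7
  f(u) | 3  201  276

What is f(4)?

Using the Lagrange interpolation formula with nodes 0, 6, 7:
  L_0(u) = (u - 6)(u - 7) / 42
  L_1(u) = u(u - 7) / -6
  L_2(u) = u(u - 6) / 7
Then f(u) = 3·L_0(u) + 201·L_1(u) + 276·L_2(u).
Expanding and collecting terms gives f(u) = 6u^2 - 3u + 3.
Evaluating at u = 4: f(4) = 87.

87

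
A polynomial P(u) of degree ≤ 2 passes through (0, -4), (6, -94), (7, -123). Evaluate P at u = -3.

Write P(u) = au^2 + bu + c. Substituting each data point gives a linear system:
  c = -4
  36a + 6b + c = -94
  49a + 7b + c = -123
Solving the system yields a = -2, b = -3, c = -4.
So P(u) = -2u^2 - 3u - 4.
Then P(-3) = -13.

-13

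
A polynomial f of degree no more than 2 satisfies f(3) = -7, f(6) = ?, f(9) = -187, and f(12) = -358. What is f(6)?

-70

The 3 known points determine the degree-2 polynomial uniquely.
Write f(t) = at^2 + bt + c. Substituting each data point gives a linear system:
  9a + 3b + c = -7
  81a + 9b + c = -187
  144a + 12b + c = -358
Solving the system yields a = -3, b = 6, c = 2.
So f(t) = -3t^2 + 6t + 2.
Then f(6) = -70.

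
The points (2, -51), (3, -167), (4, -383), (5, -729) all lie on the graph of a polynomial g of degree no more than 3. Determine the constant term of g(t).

1

Write g(t) = at^3 + bt^2 + ct + d. Substituting each data point gives a linear system:
  8a + 4b + 2c + d = -51
  27a + 9b + 3c + d = -167
  64a + 16b + 4c + d = -383
  125a + 25b + 5c + d = -729
Solving the system yields a = -5, b = -5, c = 4, d = 1.
So g(t) = -5t^3 - 5t^2 + 4t + 1.
The constant term is 1.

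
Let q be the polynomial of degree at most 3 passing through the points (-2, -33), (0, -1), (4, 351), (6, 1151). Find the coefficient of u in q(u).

0

Write q(u) = au^3 + bu^2 + cu + d. Substituting each data point gives a linear system:
  -8a + 4b - 2c + d = -33
  d = -1
  64a + 16b + 4c + d = 351
  216a + 36b + 6c + d = 1151
Solving the system yields a = 5, b = 2, c = 0, d = -1.
So q(u) = 5u^3 + 2u^2 - 1.
The coefficient of u is 0.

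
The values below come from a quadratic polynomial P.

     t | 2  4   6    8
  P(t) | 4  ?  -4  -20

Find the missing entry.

On equispaced nodes a degree-2 polynomial has vanishing third forward difference, so
  - P(2) + 3·P(4) - 3·P(6) + P(8) = 0.
Substituting the known values and solving for P(4):
  3·P(4) = 12
  P(4) = 4.

4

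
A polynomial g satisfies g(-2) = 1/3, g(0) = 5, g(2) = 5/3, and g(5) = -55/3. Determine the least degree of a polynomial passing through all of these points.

2

Divided differences on the nodes -2, 0, 2, 5:
  order 0: 1/3  5  5/3  -55/3
  order 1: 7/3  -5/3  -20/3
  order 2: -1  -1
  order 3: 0
The order-2 divided differences are all -1 (nonzero) and every higher order vanishes, so the data lies on a polynomial of degree exactly 2.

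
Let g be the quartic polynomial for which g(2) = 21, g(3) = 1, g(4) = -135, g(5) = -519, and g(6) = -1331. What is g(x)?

g(x) = -2x^4 + 6x^3 - 2x^2 + 6x + 1

Write g(x) = ax^4 + bx^3 + cx^2 + dx + e. Substituting each data point gives a linear system:
  16a + 8b + 4c + 2d + e = 21
  81a + 27b + 9c + 3d + e = 1
  256a + 64b + 16c + 4d + e = -135
  625a + 125b + 25c + 5d + e = -519
  1296a + 216b + 36c + 6d + e = -1331
Solving the system yields a = -2, b = 6, c = -2, d = 6, e = 1.
So g(x) = -2x^4 + 6x^3 - 2x^2 + 6x + 1.
Check: g(6) = -1331. ✓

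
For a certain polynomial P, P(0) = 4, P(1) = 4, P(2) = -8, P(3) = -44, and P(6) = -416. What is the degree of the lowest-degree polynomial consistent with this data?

Divided differences on the nodes 0, 1, 2, 3, 6:
  order 0: 4  4  -8  -44  -416
  order 1: 0  -12  -36  -124
  order 2: -6  -12  -22
  order 3: -2  -2
  order 4: 0
The order-3 divided differences are all -2 (nonzero) and every higher order vanishes, so the data lies on a polynomial of degree exactly 3.

3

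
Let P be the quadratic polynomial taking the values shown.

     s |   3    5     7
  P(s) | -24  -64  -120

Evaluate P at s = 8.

-154

Write P(s) = as^2 + bs + c. Substituting each data point gives a linear system:
  9a + 3b + c = -24
  25a + 5b + c = -64
  49a + 7b + c = -120
Solving the system yields a = -2, b = -4, c = 6.
So P(s) = -2s^2 - 4s + 6.
Then P(8) = -154.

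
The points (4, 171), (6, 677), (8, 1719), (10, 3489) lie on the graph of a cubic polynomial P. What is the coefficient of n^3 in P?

4

Write P(n) = an^3 + bn^2 + cn + d. Substituting each data point gives a linear system:
  64a + 16b + 4c + d = 171
  216a + 36b + 6c + d = 677
  512a + 64b + 8c + d = 1719
  1000a + 100b + 10c + d = 3489
Solving the system yields a = 4, b = -5, c = -1, d = -1.
So P(n) = 4n^3 - 5n^2 - n - 1.
The leading coefficient is 4.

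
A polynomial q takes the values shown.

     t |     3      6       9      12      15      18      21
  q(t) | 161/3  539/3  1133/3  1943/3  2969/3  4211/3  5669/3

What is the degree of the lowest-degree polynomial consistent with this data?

2

Forward differences of the values at t = 3, 6, 9, 12, 15, 18, 21:
  q  : 161/3  539/3  1133/3  1943/3  2969/3  4211/3  5669/3
  Δ  : 126  198  270  342  414  486
  Δ^2: 72  72  72  72  72
  Δ^3: 0  0  0  0
  Δ^4: 0  0  0
  Δ^5: 0  0
  Δ^6: 0
The second differences are constant (72) and nonzero, while all higher differences vanish, so the minimal degree is 2.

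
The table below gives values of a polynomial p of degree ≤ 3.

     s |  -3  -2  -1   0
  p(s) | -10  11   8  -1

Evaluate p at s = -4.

Write p(s) = as^3 + bs^2 + cs + d. Substituting each data point gives a linear system:
  -27a + 9b - 3c + d = -10
  -8a + 4b - 2c + d = 11
  -a + b - c + d = 8
  d = -1
Solving the system yields a = 3, b = 6, c = -6, d = -1.
So p(s) = 3s^3 + 6s^2 - 6s - 1.
Then p(-4) = -73.

-73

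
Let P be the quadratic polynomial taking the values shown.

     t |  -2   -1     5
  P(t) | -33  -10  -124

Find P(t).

P(t) = -6t^2 + 5t + 1

Write P(t) = at^2 + bt + c. Substituting each data point gives a linear system:
  4a - 2b + c = -33
  a - b + c = -10
  25a + 5b + c = -124
Solving the system yields a = -6, b = 5, c = 1.
So P(t) = -6t² + 5t + 1.
Check: P(5) = -124. ✓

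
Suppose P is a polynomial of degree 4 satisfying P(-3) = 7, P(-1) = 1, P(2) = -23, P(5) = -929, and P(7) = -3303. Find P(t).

Write P(t) = at^4 + bt^3 + ct^2 + dt + e. Substituting each data point gives a linear system:
  81a - 27b + 9c - 3d + e = 7
  a - b + c - d + e = 1
  16a + 8b + 4c + 2d + e = -23
  625a + 125b + 25c + 5d + e = -929
  2401a + 343b + 49c + 7d + e = -3303
Solving the system yields a = -1, b = -3, c = 2, d = 4, e = 1.
So P(t) = -t^4 - 3t^3 + 2t^2 + 4t + 1.
Check: P(5) = -929. ✓

P(t) = -t^4 - 3t^3 + 2t^2 + 4t + 1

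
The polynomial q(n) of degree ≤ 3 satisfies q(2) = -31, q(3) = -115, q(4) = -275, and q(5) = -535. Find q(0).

Forward differences of the values at n = 2, 3, 4, 5:
  q  : -31  -115  -275  -535
  Δ  : -84  -160  -260
  Δ^2: -76  -100
  Δ^3: -24
The third differences are constant, confirming degree 3.
Interpolating (Newton forward form) and evaluating at n = 0 gives q(0) = 5.

5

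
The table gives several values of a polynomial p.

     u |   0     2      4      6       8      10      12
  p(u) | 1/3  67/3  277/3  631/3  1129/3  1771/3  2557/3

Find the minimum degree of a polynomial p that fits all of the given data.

Forward differences of the values at u = 0, 2, 4, 6, 8, 10, 12:
  p  : 1/3  67/3  277/3  631/3  1129/3  1771/3  2557/3
  Δ  : 22  70  118  166  214  262
  Δ^2: 48  48  48  48  48
  Δ^3: 0  0  0  0
  Δ^4: 0  0  0
  Δ^5: 0  0
  Δ^6: 0
The second differences are constant (48) and nonzero, while all higher differences vanish, so the minimal degree is 2.

2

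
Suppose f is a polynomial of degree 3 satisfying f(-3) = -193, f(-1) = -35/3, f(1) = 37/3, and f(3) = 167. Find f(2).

Write f(n) = an^3 + bn^2 + cn + d. Substituting each data point gives a linear system:
  -27a + 9b - 3c + d = -193
  -a + b - c + d = -35/3
  a + b + c + d = 37/3
  27a + 9b + 3c + d = 167
Solving the system yields a = 6, b = -5/3, c = 6, d = 2.
So f(n) = 6n^3 - (5/3)n^2 + 6n + 2.
Then f(2) = 166/3.

166/3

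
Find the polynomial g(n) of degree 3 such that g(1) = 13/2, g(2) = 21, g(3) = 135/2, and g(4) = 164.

g(n) = 3n^3 - 2n^2 - (1/2)n + 6

Write g(n) = an^3 + bn^2 + cn + d. Substituting each data point gives a linear system:
  a + b + c + d = 13/2
  8a + 4b + 2c + d = 21
  27a + 9b + 3c + d = 135/2
  64a + 16b + 4c + d = 164
Solving the system yields a = 3, b = -2, c = -1/2, d = 6.
So g(n) = 3n^3 - 2n^2 - (1/2)n + 6.
Check: g(3) = 135/2. ✓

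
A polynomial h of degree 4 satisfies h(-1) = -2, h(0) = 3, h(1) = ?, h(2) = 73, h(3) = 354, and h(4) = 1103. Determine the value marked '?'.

8

On equispaced nodes a degree-4 polynomial has vanishing fifth forward difference, so
  - h(-1) + 5·h(0) - 10·h(1) + 10·h(2) - 5·h(3) + h(4) = 0.
Substituting the known values and solving for h(1):
  -10·h(1) = -80
  h(1) = 8.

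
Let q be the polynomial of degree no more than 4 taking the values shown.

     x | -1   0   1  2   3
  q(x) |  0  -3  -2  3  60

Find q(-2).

Forward differences of the values at x = -1, 0, 1, 2, 3:
  q  : 0  -3  -2  3  60
  Δ  : -3  1  5  57
  Δ^2: 4  4  52
  Δ^3: 0  48
  Δ^4: 48
The fourth differences are constant, confirming degree 4.
Interpolating (Newton forward form) and evaluating at x = -2 gives q(-2) = 55.

55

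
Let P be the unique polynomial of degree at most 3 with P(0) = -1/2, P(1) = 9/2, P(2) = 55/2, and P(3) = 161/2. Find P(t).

Using the Lagrange interpolation formula with nodes 0, 1, 2, 3:
  L_0(t) = (t - 1)(t - 2)(t - 3) / -6
  L_1(t) = t(t - 2)(t - 3) / 2
  L_2(t) = t(t - 1)(t - 3) / -2
  L_3(t) = t(t - 1)(t - 2) / 6
Then P(t) = -1/2·L_0(t) + 9/2·L_1(t) + 55/2·L_2(t) + 161/2·L_3(t).
Expanding and collecting terms gives P(t) = 2t^3 + 3t^2 - 1/2.
Check: P(3) = 161/2. ✓

P(t) = 2t^3 + 3t^2 - 1/2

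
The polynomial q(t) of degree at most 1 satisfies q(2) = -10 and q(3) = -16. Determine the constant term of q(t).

Write q(t) = at + b. Substituting each data point gives a linear system:
  2a + b = -10
  3a + b = -16
Solving the system yields a = -6, b = 2.
So q(t) = -6t + 2.
The constant term is 2.

2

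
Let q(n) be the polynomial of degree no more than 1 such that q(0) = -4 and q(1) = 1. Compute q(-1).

Using the Lagrange interpolation formula with nodes 0, 1:
  L_0(n) = (n - 1) / -1
  L_1(n) = n / 1
Then q(n) = -4·L_0(n) + 1·L_1(n).
Expanding and collecting terms gives q(n) = 5n - 4.
Evaluating at n = -1: q(-1) = -9.

-9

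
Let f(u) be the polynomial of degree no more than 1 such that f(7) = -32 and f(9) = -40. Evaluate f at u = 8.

-36

Using the Lagrange interpolation formula with nodes 7, 9:
  L_0(u) = (u - 9) / -2
  L_1(u) = (u - 7) / 2
Then f(u) = -32·L_0(u) - 40·L_1(u).
Expanding and collecting terms gives f(u) = -4u - 4.
Evaluating at u = 8: f(8) = -36.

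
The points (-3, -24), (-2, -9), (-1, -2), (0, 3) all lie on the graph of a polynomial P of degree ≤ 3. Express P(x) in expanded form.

Write P(x) = ax^3 + bx^2 + cx + d. Substituting each data point gives a linear system:
  -27a + 9b - 3c + d = -24
  -8a + 4b - 2c + d = -9
  -a + b - c + d = -2
  d = 3
Solving the system yields a = 1, b = 2, c = 6, d = 3.
So P(x) = x³ + 2x² + 6x + 3.
Check: P(-1) = -2. ✓

P(x) = x^3 + 2x^2 + 6x + 3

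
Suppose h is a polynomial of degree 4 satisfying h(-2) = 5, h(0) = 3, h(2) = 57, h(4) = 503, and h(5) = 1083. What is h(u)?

h(u) = u^4 + 3u^3 + 3u^2 + u + 3

Write h(u) = au^4 + bu^3 + cu^2 + du + e. Substituting each data point gives a linear system:
  16a - 8b + 4c - 2d + e = 5
  e = 3
  16a + 8b + 4c + 2d + e = 57
  256a + 64b + 16c + 4d + e = 503
  625a + 125b + 25c + 5d + e = 1083
Solving the system yields a = 1, b = 3, c = 3, d = 1, e = 3.
So h(u) = u⁴ + 3u³ + 3u² + u + 3.
Check: h(-2) = 5. ✓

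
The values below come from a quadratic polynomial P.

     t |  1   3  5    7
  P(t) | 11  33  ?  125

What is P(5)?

71

On equispaced nodes a degree-2 polynomial has vanishing third forward difference, so
  - P(1) + 3·P(3) - 3·P(5) + P(7) = 0.
Substituting the known values and solving for P(5):
  -3·P(5) = -213
  P(5) = 71.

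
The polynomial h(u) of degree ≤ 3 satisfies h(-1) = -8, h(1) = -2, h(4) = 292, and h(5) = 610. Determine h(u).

h(u) = 6u^3 - 5u^2 - 3u

Write h(u) = au^3 + bu^2 + cu + d. Substituting each data point gives a linear system:
  -a + b - c + d = -8
  a + b + c + d = -2
  64a + 16b + 4c + d = 292
  125a + 25b + 5c + d = 610
Solving the system yields a = 6, b = -5, c = -3, d = 0.
So h(u) = 6u³ - 5u² - 3u.
Check: h(1) = -2. ✓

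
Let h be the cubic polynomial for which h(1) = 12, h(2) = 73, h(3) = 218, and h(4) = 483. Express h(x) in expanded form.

h(x) = 6x^3 + 6x^2 + x - 1

Using the Lagrange interpolation formula with nodes 1, 2, 3, 4:
  L_0(x) = (x - 2)(x - 3)(x - 4) / -6
  L_1(x) = (x - 1)(x - 3)(x - 4) / 2
  L_2(x) = (x - 1)(x - 2)(x - 4) / -2
  L_3(x) = (x - 1)(x - 2)(x - 3) / 6
Then h(x) = 12·L_0(x) + 73·L_1(x) + 218·L_2(x) + 483·L_3(x).
Expanding and collecting terms gives h(x) = 6x^3 + 6x^2 + x - 1.
Check: h(4) = 483. ✓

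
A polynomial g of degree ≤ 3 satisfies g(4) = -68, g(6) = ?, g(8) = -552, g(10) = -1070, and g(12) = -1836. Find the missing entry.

The 4 known points determine the degree-3 polynomial uniquely.
Write g(x) = ax^3 + bx^2 + cx + d. Substituting each data point gives a linear system:
  64a + 16b + 4c + d = -68
  512a + 64b + 8c + d = -552
  1000a + 100b + 10c + d = -1070
  1728a + 144b + 12c + d = -1836
Solving the system yields a = -1, b = -1, c = 3, d = 0.
So g(x) = -x³ - x² + 3x.
Then g(6) = -234.

-234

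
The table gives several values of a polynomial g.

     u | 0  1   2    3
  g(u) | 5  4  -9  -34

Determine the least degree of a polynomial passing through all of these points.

2

Forward differences of the values at u = 0, 1, 2, 3:
  g  : 5  4  -9  -34
  Δ  : -1  -13  -25
  Δ^2: -12  -12
  Δ^3: 0
The second differences are constant (-12) and nonzero, while all higher differences vanish, so the minimal degree is 2.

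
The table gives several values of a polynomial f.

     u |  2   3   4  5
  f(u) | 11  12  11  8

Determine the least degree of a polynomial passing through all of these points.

Forward differences of the values at u = 2, 3, 4, 5:
  f  : 11  12  11  8
  Δ  : 1  -1  -3
  Δ^2: -2  -2
  Δ^3: 0
The second differences are constant (-2) and nonzero, while all higher differences vanish, so the minimal degree is 2.

2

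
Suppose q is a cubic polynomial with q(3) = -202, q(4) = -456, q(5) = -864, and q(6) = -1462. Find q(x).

Write q(x) = ax^3 + bx^2 + cx + d. Substituting each data point gives a linear system:
  27a + 9b + 3c + d = -202
  64a + 16b + 4c + d = -456
  125a + 25b + 5c + d = -864
  216a + 36b + 6c + d = -1462
Solving the system yields a = -6, b = -5, c = 3, d = -4.
So q(x) = -6x^3 - 5x^2 + 3x - 4.
Check: q(5) = -864. ✓

q(x) = -6x^3 - 5x^2 + 3x - 4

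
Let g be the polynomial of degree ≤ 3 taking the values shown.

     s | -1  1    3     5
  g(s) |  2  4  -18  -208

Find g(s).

g(s) = -3s^3 + 6s^2 + 4s - 3

Using the Lagrange interpolation formula with nodes -1, 1, 3, 5:
  L_0(s) = (s - 1)(s - 3)(s - 5) / -48
  L_1(s) = (s + 1)(s - 3)(s - 5) / 16
  L_2(s) = (s + 1)(s - 1)(s - 5) / -16
  L_3(s) = (s + 1)(s - 1)(s - 3) / 48
Then g(s) = 2·L_0(s) + 4·L_1(s) - 18·L_2(s) - 208·L_3(s).
Expanding and collecting terms gives g(s) = -3s³ + 6s² + 4s - 3.
Check: g(5) = -208. ✓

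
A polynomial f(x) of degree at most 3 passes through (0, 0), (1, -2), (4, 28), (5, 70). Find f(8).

Write f(x) = ax^3 + bx^2 + cx + d. Substituting each data point gives a linear system:
  d = 0
  a + b + c + d = -2
  64a + 16b + 4c + d = 28
  125a + 25b + 5c + d = 70
Solving the system yields a = 1, b = -2, c = -1, d = 0.
So f(x) = x^3 - 2x^2 - x.
Then f(8) = 376.

376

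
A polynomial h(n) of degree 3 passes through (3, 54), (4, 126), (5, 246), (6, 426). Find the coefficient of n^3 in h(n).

2

Write h(n) = an^3 + bn^2 + cn + d. Substituting each data point gives a linear system:
  27a + 9b + 3c + d = 54
  64a + 16b + 4c + d = 126
  125a + 25b + 5c + d = 246
  216a + 36b + 6c + d = 426
Solving the system yields a = 2, b = 0, c = -2, d = 6.
So h(n) = 2n^3 - 2n + 6.
The leading coefficient is 2.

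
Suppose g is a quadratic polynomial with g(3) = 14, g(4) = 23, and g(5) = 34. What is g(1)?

2

Forward differences of the values at u = 3, 4, 5:
  g  : 14  23  34
  Δ  : 9  11
  Δ^2: 2
The second differences are constant, confirming degree 2.
Interpolating (Newton forward form) and evaluating at u = 1 gives g(1) = 2.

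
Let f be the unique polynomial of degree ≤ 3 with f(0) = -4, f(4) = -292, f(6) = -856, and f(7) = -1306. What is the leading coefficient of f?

-3

Write f(x) = ax^3 + bx^2 + cx + d. Substituting each data point gives a linear system:
  d = -4
  64a + 16b + 4c + d = -292
  216a + 36b + 6c + d = -856
  343a + 49b + 7c + d = -1306
Solving the system yields a = -3, b = -5, c = -4, d = -4.
So f(x) = -3x³ - 5x² - 4x - 4.
The leading coefficient is -3.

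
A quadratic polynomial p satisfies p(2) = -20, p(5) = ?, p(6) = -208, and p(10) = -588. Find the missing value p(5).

-143

The 3 known points determine the degree-2 polynomial uniquely.
Write p(x) = ax^2 + bx + c. Substituting each data point gives a linear system:
  4a + 2b + c = -20
  36a + 6b + c = -208
  100a + 10b + c = -588
Solving the system yields a = -6, b = 1, c = 2.
So p(x) = -6x^2 + x + 2.
Then p(5) = -143.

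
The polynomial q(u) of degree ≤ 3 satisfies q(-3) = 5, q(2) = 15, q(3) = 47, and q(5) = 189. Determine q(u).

Write q(u) = au^3 + bu^2 + cu + d. Substituting each data point gives a linear system:
  -27a + 9b - 3c + d = 5
  8a + 4b + 2c + d = 15
  27a + 9b + 3c + d = 47
  125a + 25b + 5c + d = 189
Solving the system yields a = 1, b = 3, c = -2, d = -1.
So q(u) = u^3 + 3u^2 - 2u - 1.
Check: q(-3) = 5. ✓

q(u) = u^3 + 3u^2 - 2u - 1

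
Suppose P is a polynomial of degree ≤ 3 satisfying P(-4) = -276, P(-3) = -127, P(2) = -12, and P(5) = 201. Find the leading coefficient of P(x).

3

Write P(x) = ax^3 + bx^2 + cx + d. Substituting each data point gives a linear system:
  -64a + 16b - 4c + d = -276
  -27a + 9b - 3c + d = -127
  8a + 4b + 2c + d = -12
  125a + 25b + 5c + d = 201
Solving the system yields a = 3, b = -6, c = -4, d = -4.
So P(x) = 3x^3 - 6x^2 - 4x - 4.
The leading coefficient is 3.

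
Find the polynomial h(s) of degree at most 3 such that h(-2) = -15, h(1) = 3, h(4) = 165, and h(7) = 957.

Write h(s) = as^3 + bs^2 + cs + d. Substituting each data point gives a linear system:
  -8a + 4b - 2c + d = -15
  a + b + c + d = 3
  64a + 16b + 4c + d = 165
  343a + 49b + 7c + d = 957
Solving the system yields a = 3, b = -1, c = -4, d = 5.
So h(s) = 3s^3 - s^2 - 4s + 5.
Check: h(7) = 957. ✓

h(s) = 3s^3 - s^2 - 4s + 5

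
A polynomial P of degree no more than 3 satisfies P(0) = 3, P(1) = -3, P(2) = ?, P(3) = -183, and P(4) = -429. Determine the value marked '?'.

On equispaced nodes a degree-3 polynomial has vanishing fourth forward difference, so
  P(0) - 4·P(1) + 6·P(2) - 4·P(3) + P(4) = 0.
Substituting the known values and solving for P(2):
  6·P(2) = -318
  P(2) = -53.

-53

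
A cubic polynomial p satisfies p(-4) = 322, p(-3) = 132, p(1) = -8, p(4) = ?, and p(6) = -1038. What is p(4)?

-302

The 4 known points determine the degree-3 polynomial uniquely.
Write p(u) = au^3 + bu^2 + cu + d. Substituting each data point gives a linear system:
  -64a + 16b - 4c + d = 322
  -27a + 9b - 3c + d = 132
  a + b + c + d = -8
  216a + 36b + 6c + d = -1038
Solving the system yields a = -5, b = 1, c = 2, d = -6.
So p(u) = -5u^3 + u^2 + 2u - 6.
Then p(4) = -302.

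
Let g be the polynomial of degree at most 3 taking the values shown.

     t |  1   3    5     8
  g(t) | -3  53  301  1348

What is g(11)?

Using the Lagrange interpolation formula with nodes 1, 3, 5, 8:
  L_0(t) = (t - 3)(t - 5)(t - 8) / -56
  L_1(t) = (t - 1)(t - 5)(t - 8) / 20
  L_2(t) = (t - 1)(t - 3)(t - 8) / -24
  L_3(t) = (t - 1)(t - 3)(t - 5) / 105
Then g(t) = -3·L_0(t) + 53·L_1(t) + 301·L_2(t) + 1348·L_3(t).
Expanding and collecting terms gives g(t) = 3t^3 - 3t^2 + t - 4.
Evaluating at t = 11: g(11) = 3637.

3637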